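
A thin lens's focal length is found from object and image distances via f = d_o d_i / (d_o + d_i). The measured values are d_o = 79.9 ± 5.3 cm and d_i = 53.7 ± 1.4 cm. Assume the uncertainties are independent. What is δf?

∂f/∂d_o = (d_i/(d_o+d_i))² = 0.162;  ∂f/∂d_i = (d_o/(d_o+d_i))² = 0.358
δf = √((∂f/∂d_o · δd_o)² + (∂f/∂d_i · δd_i)²) = √(0.733 + 0.251) = 0.992 cm

0.992 cm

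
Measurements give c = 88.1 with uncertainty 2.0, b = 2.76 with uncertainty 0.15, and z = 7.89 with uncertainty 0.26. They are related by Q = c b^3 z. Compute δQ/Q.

Relative error in a monomial: (δQ/Q)² = Σ (nᵢ · δxᵢ/xᵢ)².
  (1·δc/c)² = (1×0.0227)² = 0.000515;  (3·δb/b)² = (3×0.0543)² = 0.0266;  (1·δz/z)² = (1×0.0330)² = 0.00109
δQ/Q = √(0.0282) = 0.168

0.168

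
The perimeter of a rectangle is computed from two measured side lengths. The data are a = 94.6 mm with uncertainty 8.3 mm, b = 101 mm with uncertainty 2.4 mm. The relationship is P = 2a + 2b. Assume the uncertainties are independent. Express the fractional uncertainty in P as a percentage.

P is a linear combination, so absolute uncertainties add in quadrature:
  (2·δa)² = 276;  (2·δb)² = 23.0
δP = √(299) = 17.3 mm
P = 391 mm, so δP/P = 17.3/391 = 0.0442.

4.42%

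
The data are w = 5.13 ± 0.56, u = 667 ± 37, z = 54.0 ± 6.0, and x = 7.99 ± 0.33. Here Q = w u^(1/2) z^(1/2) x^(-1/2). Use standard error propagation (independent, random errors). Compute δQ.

43.8

For a monomial Q ∝ w, u^(1/2), z^(1/2), x^(-1/2), fractional errors add in quadrature:
  (1·δw/w)² = (1×0.109)² = 0.0119;  (½·δu/u)² = (0.5×0.0555)² = 0.000769;  (½·δz/z)² = (0.5×0.111)² = 0.00309;  (−½·δx/x)² = (-0.5×0.0413)² = 0.000426
δQ/Q = √(0.0162) = 0.127
Q = 344, so δQ = 0.127 × 344 = 43.8.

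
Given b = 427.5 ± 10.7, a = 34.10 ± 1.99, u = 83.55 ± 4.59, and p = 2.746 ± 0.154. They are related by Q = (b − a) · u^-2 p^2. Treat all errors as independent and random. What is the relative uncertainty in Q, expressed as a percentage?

Let w = b − a = 393.4. δw = √(δb² + δa²) = √(114 + 3.96) = 10.9, so δw/w = 0.0277.
Q is then a monomial in w, u, p:
δQ/Q = √((δw/w)² + (-2·δu/u)² + (2·δp/p)²) = √(0.000765 + 0.0121 + 0.0126) = 0.159

15.9%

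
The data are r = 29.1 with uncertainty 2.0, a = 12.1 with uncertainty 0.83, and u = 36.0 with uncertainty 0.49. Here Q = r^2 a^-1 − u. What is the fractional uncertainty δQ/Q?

Let p = r^2·a^-1 = 70.0. δp/p = √((2·δr/r)² + (-1·δa/a)²) = √(0.0189 + 0.00471) = 0.154, so δp = 10.8.
Q = p − u: δQ = √(δp² + δu²) = √(116 + 0.240) = 10.8
Q = 34.0, so δQ/Q = 10.8/34.0 = 0.317.

0.317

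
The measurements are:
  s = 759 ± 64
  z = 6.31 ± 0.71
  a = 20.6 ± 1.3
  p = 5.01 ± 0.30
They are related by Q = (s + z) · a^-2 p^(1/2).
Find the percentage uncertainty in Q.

Let u = s + z = 765. δu = √(δs² + δz²) = √(4100 + 0.504) = 64.0, so δu/u = 0.0836.
Q is then a monomial in u, a, p:
δQ/Q = √((δu/u)² + (-2·δa/a)² + (½·δp/p)²) = √(0.00699 + 0.0159 + 0.000896) = 0.154

15.4%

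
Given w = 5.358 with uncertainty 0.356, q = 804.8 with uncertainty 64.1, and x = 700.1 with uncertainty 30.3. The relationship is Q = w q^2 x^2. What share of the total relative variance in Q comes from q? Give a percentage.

68.1%

(δQ/Q)² = (1·δw/w)² + (2·δq/q)² + (2·δx/x)²
  w term: (1×0.0664)² = 0.00441
  q term: (2×0.0796)² = 0.0254
  x term: (2×0.0433)² = 0.00749
Total = 0.0373. Share from q = 0.0254/0.0373 = 0.681.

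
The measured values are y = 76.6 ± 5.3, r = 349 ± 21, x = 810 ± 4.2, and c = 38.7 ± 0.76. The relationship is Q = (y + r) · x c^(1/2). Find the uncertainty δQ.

Let u = y + r = 426. δu = √(δy² + δr²) = √(28.1 + 441) = 21.7, so δu/u = 0.0509.
Q is then a monomial in u, x, c:
δQ/Q = √((δu/u)² + (1·δx/x)² + (½·δc/c)²) = √(0.00259 + 2.69e-05 + 9.64e-05) = 0.0521
Q = 2.14e+06, so δQ = 0.0521 × 2.14e+06 = 1.12e+05.

1.12e+05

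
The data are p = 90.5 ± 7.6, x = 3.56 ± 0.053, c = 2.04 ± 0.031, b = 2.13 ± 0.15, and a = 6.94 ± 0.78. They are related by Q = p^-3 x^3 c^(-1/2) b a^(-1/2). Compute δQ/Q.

Each factor contributes (exponent × relative error)² to (δQ/Q)²:
  (-3·δp/p)² = (-3×0.0840)² = 0.0635;  (3·δx/x)² = (3×0.0149)² = 0.00199;  (−½·δc/c)² = (-0.5×0.0152)² = 5.77e-05;  (1·δb/b)² = (1×0.0704)² = 0.00496;  (−½·δa/a)² = (-0.5×0.112)² = 0.00316
δQ/Q = √(0.0736) = 0.271

0.271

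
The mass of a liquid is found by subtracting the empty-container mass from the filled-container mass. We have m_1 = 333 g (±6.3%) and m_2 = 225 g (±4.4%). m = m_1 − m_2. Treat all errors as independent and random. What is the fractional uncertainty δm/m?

0.215

m is a linear combination, so absolute uncertainties add in quadrature:
  (δm_1)² = 440;  (δm_2)² = 98.0
δm = √(538) = 23.2 g
m = 108 g, so δm/m = 23.2/108 = 0.215.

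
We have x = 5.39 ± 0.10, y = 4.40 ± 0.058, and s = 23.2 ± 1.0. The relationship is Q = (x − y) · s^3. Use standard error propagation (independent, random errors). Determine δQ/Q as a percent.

17.4%

Let u = x − y = 0.990. δu = √(δx² + δy²) = √(0.0100 + 0.00336) = 0.116, so δu/u = 0.117.
Q is then a monomial in u, s:
δQ/Q = √((δu/u)² + (3·δs/s)²) = √(0.0136 + 0.0167) = 0.174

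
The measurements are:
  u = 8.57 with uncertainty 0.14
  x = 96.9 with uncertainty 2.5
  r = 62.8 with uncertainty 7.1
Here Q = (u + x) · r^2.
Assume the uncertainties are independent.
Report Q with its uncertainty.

Let w = u + x = 105. δw = √(δu² + δx²) = √(0.0196 + 6.25) = 2.50, so δw/w = 0.0237.
Q is then a monomial in w, r:
δQ/Q = √((δw/w)² + (2·δr/r)²) = √(0.000564 + 0.0511) = 0.227
Q = 4.16e+05, so δQ = 0.227 × 4.16e+05 = 94600.

(4.16 ± 0.946) × 10^5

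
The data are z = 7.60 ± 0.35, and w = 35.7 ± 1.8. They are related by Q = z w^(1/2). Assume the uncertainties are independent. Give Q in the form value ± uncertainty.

45.4 ± 2.38

Each factor contributes (exponent × relative error)² to (δQ/Q)²:
  (1·δz/z)² = (1×0.0461)² = 0.00212;  (½·δw/w)² = (0.5×0.0504)² = 0.000636
δQ/Q = √(0.00276) = 0.0525
Q = 45.4, so δQ = 0.0525 × 45.4 = 2.38.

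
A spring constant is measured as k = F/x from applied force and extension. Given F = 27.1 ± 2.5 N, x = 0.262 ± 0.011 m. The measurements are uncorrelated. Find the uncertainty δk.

10.5 N/m

Since k is a product/quotient, work with relative uncertainties:
  (1·δF/F)² = (1×0.0923)² = 0.00851;  (-1·δx/x)² = (-1×0.0420)² = 0.00176
δk/k = √(0.0103) = 0.101
k = 103 N/m, so δk = 0.101 × 103 = 10.5 N/m.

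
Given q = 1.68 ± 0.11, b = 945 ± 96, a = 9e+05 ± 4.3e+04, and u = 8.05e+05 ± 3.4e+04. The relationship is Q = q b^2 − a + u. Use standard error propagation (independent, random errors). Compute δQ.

Let p = q·b^2 = 1.5e+06. δp/p = √((1·δq/q)² + (2·δb/b)²) = √(0.00429 + 0.0413) = 0.213, so δp = 3.2e+05.
Q = p − a + u: δQ = √(δp² + δa² + δu²) = √(1.03e+11 + 1.85e+09 + 1.16e+09) = 3.25e+05

3.25e+05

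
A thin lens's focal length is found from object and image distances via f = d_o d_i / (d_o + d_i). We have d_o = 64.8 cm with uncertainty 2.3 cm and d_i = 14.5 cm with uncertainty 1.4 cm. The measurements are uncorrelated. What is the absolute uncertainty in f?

0.938 cm

∂f/∂d_o = (d_i/(d_o+d_i))² = 0.0334;  ∂f/∂d_i = (d_o/(d_o+d_i))² = 0.668
δf = √((∂f/∂d_o · δd_o)² + (∂f/∂d_i · δd_i)²) = √(0.00591 + 0.874) = 0.938 cm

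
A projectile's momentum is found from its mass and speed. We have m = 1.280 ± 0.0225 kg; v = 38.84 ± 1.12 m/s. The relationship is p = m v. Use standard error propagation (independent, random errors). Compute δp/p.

0.0338

Each factor contributes (exponent × relative error)² to (δp/p)²:
  (1·δm/m)² = (1×0.0176)² = 0.000309;  (1·δv/v)² = (1×0.0288)² = 0.000832
δp/p = √(0.00114) = 0.0338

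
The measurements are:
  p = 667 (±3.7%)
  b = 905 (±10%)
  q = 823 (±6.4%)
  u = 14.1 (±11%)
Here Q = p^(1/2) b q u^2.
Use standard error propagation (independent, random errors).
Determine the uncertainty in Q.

9.59e+08

Each factor contributes (exponent × relative error)² to (δQ/Q)²:
  (½·δp/p)² = (0.5×0.0370)² = 0.000342;  (1·δb/b)² = (1×0.100)² = 0.0100;  (1·δq/q)² = (1×0.0640)² = 0.00410;  (2·δu/u)² = (2×0.110)² = 0.0484
δQ/Q = √(0.0628) = 0.251
Q = 3.82e+09, so δQ = 0.251 × 3.82e+09 = 9.59e+08.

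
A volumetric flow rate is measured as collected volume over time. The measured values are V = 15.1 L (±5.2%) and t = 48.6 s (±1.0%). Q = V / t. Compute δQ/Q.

For a monomial Q ∝ V, t^-1, fractional errors add in quadrature:
  (1·δV/V)² = (1×0.0520)² = 0.00270;  (-1·δt/t)² = (-1×0.0100)² = 0.000100
δQ/Q = √(0.00280) = 0.0530

0.0530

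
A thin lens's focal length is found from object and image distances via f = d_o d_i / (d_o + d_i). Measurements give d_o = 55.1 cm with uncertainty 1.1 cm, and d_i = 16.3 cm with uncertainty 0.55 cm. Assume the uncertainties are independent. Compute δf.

∂f/∂d_o = (d_i/(d_o+d_i))² = 0.0521;  ∂f/∂d_i = (d_o/(d_o+d_i))² = 0.596
δf = √((∂f/∂d_o · δd_o)² + (∂f/∂d_i · δd_i)²) = √(0.00329 + 0.107) = 0.333 cm

0.333 cm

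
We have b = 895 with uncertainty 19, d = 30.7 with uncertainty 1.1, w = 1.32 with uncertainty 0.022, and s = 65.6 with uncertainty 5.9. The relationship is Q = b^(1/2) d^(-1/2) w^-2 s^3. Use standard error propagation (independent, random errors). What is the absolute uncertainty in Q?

Products/powers → add relative errors in quadrature, weighted by exponent:
  (½·δb/b)² = (0.5×0.0212)² = 0.000113;  (−½·δd/d)² = (-0.5×0.0358)² = 0.000321;  (-2·δw/w)² = (-2×0.0167)² = 0.00111;  (3·δs/s)² = (3×0.0899)² = 0.0728
δQ/Q = √(0.0743) = 0.273
Q = 8.75e+05, so δQ = 0.273 × 8.75e+05 = 2.39e+05.

2.39e+05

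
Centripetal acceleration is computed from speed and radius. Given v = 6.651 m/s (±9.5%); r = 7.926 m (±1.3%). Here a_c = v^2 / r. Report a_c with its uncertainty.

5.581 ± 1.06 m/s^2

Products/powers → add relative errors in quadrature, weighted by exponent:
  (2·δv/v)² = (2×0.0950)² = 0.0361;  (-1·δr/r)² = (-1×0.0130)² = 0.000169
δa_c/a_c = √(0.0363) = 0.190
a_c = 5.581 m/s^2, so δa_c = 0.190 × 5.581 = 1.06 m/s^2.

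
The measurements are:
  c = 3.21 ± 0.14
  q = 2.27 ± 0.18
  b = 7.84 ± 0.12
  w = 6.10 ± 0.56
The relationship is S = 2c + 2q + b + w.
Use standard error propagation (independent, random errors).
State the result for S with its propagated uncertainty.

24.9 ± 0.732

Each term contributes (cᵢ δxᵢ)² to (δS)²:
  (2·δc)² = 0.0784;  (2·δq)² = 0.130;  (δb)² = 0.0144;  (δw)² = 0.314
δS = √(0.536) = 0.732
S = 24.9.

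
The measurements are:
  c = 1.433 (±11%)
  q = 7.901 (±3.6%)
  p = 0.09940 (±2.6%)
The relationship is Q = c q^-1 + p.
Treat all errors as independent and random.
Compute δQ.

Let w = c·q^-1 = 0.1814. δw/w = √((1·δc/c)² + (-1·δq/q)²) = √(0.0121 + 0.00130) = 0.116, so δw = 0.0210.
Q = w + p: δQ = √(δw² + δp²) = √(0.000441 + 6.68e-06) = 0.0212

0.0212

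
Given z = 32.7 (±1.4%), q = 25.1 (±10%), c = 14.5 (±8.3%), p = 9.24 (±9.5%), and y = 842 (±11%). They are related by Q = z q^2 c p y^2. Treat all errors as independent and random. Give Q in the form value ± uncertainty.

(1.96 ± 0.633) × 10^12

For a monomial Q ∝ z, q^2, c, p, y^2, fractional errors add in quadrature:
  (1·δz/z)² = (1×0.0140)² = 0.000196;  (2·δq/q)² = (2×0.100)² = 0.0400;  (1·δc/c)² = (1×0.0830)² = 0.00689;  (1·δp/p)² = (1×0.0950)² = 0.00903;  (2·δy/y)² = (2×0.110)² = 0.0484
δQ/Q = √(0.105) = 0.323
Q = 1.96e+12, so δQ = 0.323 × 1.96e+12 = 6.33e+11.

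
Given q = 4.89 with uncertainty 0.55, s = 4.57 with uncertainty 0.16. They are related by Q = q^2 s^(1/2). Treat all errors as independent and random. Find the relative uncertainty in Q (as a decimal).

0.226

Q is a product of powers, so relative uncertainties combine in quadrature:
  (2·δq/q)² = (2×0.112)² = 0.0506;  (½·δs/s)² = (0.5×0.0350)² = 0.000306
δQ/Q = √(0.0509) = 0.226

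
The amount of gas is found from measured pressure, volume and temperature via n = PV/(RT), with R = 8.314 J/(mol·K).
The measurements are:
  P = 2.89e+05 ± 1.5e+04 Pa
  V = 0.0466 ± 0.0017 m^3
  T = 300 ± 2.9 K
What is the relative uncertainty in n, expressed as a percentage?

6.42%

For a monomial n ∝ P, V, T^-1, fractional errors add in quadrature:
  (1·δP/P)² = (1×0.0519)² = 0.00269;  (1·δV/V)² = (1×0.0365)² = 0.00133;  (-1·δT/T)² = (-1×0.00967)² = 9.34e-05
δn/n = √(0.00412) = 0.0642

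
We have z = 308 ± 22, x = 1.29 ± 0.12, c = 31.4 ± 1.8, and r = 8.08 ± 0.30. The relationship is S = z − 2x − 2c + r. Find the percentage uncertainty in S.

8.89%

Absolute uncertainties add in quadrature for a linear combination:
  (δz)² = 484;  (2·δx)² = 0.0576;  (2·δc)² = 13.0;  (δr)² = 0.0900
δS = √(497) = 22.3
S = 251, so δS/S = 22.3/251 = 0.0889.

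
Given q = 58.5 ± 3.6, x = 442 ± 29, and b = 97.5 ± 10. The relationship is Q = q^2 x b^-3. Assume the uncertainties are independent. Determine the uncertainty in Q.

Q is a product of powers, so relative uncertainties combine in quadrature:
  (2·δq/q)² = (2×0.0615)² = 0.0151;  (1·δx/x)² = (1×0.0656)² = 0.00430;  (-3·δb/b)² = (-3×0.103)² = 0.0947
δQ/Q = √(0.114) = 0.338
Q = 1.63, so δQ = 0.338 × 1.63 = 0.551.

0.551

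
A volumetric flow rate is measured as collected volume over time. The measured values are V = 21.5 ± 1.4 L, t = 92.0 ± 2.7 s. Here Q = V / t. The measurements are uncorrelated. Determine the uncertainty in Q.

Q is a product of powers, so relative uncertainties combine in quadrature:
  (1·δV/V)² = (1×0.0651)² = 0.00424;  (-1·δt/t)² = (-1×0.0293)² = 0.000861
δQ/Q = √(0.00510) = 0.0714
Q = 0.234 L/s, so δQ = 0.0714 × 0.234 = 0.0167 L/s.

0.0167 L/s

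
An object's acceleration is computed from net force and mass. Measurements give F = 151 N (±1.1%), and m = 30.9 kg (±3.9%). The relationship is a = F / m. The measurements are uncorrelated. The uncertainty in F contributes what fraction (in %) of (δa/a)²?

7.37%

(δa/a)² = (1·δF/F)² + (-1·δm/m)²
  F term: (1×0.0110)² = 0.000121
  m term: (-1×0.0390)² = 0.00152
Total = 0.00164. Share from F = 0.000121/0.00164 = 0.0737.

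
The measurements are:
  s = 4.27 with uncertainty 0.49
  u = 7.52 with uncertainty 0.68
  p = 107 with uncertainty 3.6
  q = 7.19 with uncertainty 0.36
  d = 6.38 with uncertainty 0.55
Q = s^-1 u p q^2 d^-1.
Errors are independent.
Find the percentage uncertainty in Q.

20.0%

For a monomial Q ∝ s^-1, u, p, q^2, d^-1, fractional errors add in quadrature:
  (-1·δs/s)² = (-1×0.115)² = 0.0132;  (1·δu/u)² = (1×0.0904)² = 0.00818;  (1·δp/p)² = (1×0.0336)² = 0.00113;  (2·δq/q)² = (2×0.0501)² = 0.0100;  (-1·δd/d)² = (-1×0.0862)² = 0.00743
δQ/Q = √(0.0399) = 0.200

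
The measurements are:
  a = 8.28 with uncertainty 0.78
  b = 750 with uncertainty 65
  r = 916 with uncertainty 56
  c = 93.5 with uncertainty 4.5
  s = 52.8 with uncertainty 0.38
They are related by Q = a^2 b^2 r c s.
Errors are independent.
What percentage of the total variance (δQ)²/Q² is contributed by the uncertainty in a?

(δQ/Q)² = (2·δa/a)² + (2·δb/b)² + (1·δr/r)² + (1·δc/c)² + (1·δs/s)²
  a term: (2×0.0942)² = 0.0355
  b term: (2×0.0867)² = 0.0300
  r term: (1×0.0611)² = 0.00374
  c term: (1×0.0481)² = 0.00232
  s term: (1×0.00720)² = 5.18e-05
Total = 0.0716. Share from a = 0.0355/0.0716 = 0.495.

49.5%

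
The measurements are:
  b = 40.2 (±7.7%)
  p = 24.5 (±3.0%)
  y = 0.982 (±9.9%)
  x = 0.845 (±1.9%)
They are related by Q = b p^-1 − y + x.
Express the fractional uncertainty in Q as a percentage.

11.1%

Let w = b·p^-1 = 1.64. δw/w = √((1·δb/b)² + (-1·δp/p)²) = √(0.00593 + 0.000900) = 0.0826, so δw = 0.136.
Q = w − y + x: δQ = √(δw² + δy² + δx²) = √(0.0184 + 0.00945 + 0.000258) = 0.168
Q = 1.50, so δQ/Q = 0.168/1.50 = 0.111.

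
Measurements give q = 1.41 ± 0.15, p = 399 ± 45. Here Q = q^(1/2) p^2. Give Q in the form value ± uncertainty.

(1.89 ± 0.438) × 10^5

For a monomial Q ∝ q^(1/2), p^2, fractional errors add in quadrature:
  (½·δq/q)² = (0.5×0.106)² = 0.00283;  (2·δp/p)² = (2×0.113)² = 0.0509
δQ/Q = √(0.0537) = 0.232
Q = 1.89e+05, so δQ = 0.232 × 1.89e+05 = 43800.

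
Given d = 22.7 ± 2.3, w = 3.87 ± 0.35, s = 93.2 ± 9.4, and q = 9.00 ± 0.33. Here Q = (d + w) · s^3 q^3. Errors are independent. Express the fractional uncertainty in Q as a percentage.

Let u = d + w = 26.6. δu = √(δd² + δw²) = √(5.29 + 0.122) = 2.33, so δu/u = 0.0876.
Q is then a monomial in u, s, q:
δQ/Q = √((δu/u)² + (3·δs/s)² + (3·δq/q)²) = √(0.00767 + 0.0916 + 0.0121) = 0.334

33.4%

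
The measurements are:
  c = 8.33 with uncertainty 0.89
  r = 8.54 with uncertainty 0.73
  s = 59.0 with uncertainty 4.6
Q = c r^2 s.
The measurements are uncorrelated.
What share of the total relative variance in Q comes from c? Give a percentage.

(δQ/Q)² = (1·δc/c)² + (2·δr/r)² + (1·δs/s)²
  c term: (1×0.107)² = 0.0114
  r term: (2×0.0855)² = 0.0292
  s term: (1×0.0780)² = 0.00608
Total = 0.0467. Share from c = 0.0114/0.0467 = 0.244.

24.4%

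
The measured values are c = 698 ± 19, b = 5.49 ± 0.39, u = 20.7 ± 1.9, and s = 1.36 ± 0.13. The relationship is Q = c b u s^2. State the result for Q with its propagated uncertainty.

(1.47 ± 0.331) × 10^5

For a monomial Q ∝ c, b, u, s^2, fractional errors add in quadrature:
  (1·δc/c)² = (1×0.0272)² = 0.000741;  (1·δb/b)² = (1×0.0710)² = 0.00505;  (1·δu/u)² = (1×0.0918)² = 0.00842;  (2·δs/s)² = (2×0.0956)² = 0.0365
δQ/Q = √(0.0508) = 0.225
Q = 1.47e+05, so δQ = 0.225 × 1.47e+05 = 33100.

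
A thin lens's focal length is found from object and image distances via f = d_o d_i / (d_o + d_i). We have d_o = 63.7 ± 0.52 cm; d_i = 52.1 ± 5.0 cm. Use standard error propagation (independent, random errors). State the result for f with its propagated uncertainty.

28.7 ± 1.52 cm

∂f/∂d_o = (d_i/(d_o+d_i))² = 0.202;  ∂f/∂d_i = (d_o/(d_o+d_i))² = 0.303
δf = √((∂f/∂d_o · δd_o)² + (∂f/∂d_i · δd_i)²) = √(0.0111 + 2.29) = 1.52 cm
f = 28.7 cm.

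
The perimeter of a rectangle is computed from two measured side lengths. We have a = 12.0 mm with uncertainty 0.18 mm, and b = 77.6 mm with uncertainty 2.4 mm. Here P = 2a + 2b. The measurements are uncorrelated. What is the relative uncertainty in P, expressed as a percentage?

2.69%

P is a linear combination, so absolute uncertainties add in quadrature:
  (2·δa)² = 0.130;  (2·δb)² = 23.0
δP = √(23.2) = 4.81 mm
P = 179 mm, so δP/P = 4.81/179 = 0.0269.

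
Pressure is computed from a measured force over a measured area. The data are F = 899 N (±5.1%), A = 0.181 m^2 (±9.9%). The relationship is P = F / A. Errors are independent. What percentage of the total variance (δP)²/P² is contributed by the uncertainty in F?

21.0%

(δP/P)² = (1·δF/F)² + (-1·δA/A)²
  F term: (1×0.0510)² = 0.00260
  A term: (-1×0.0990)² = 0.00980
Total = 0.0124. Share from F = 0.00260/0.0124 = 0.210.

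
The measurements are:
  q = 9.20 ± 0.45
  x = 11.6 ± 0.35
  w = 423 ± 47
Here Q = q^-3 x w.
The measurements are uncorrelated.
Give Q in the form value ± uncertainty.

6.30 ± 1.18

Since Q is a product/quotient, work with relative uncertainties:
  (-3·δq/q)² = (-3×0.0489)² = 0.0215;  (1·δx/x)² = (1×0.0302)² = 0.000910;  (1·δw/w)² = (1×0.111)² = 0.0123
δQ/Q = √(0.0348) = 0.187
Q = 6.30, so δQ = 0.187 × 6.30 = 1.18.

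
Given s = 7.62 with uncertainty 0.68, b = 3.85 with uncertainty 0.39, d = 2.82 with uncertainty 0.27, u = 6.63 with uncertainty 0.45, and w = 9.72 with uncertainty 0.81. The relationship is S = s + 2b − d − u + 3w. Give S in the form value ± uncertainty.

Each term contributes (cᵢ δxᵢ)² to (δS)²:
  (δs)² = 0.462;  (2·δb)² = 0.608;  (δd)² = 0.0729;  (δu)² = 0.203;  (3·δw)² = 5.90
δS = √(7.25) = 2.69
S = 35.0.

35.0 ± 2.69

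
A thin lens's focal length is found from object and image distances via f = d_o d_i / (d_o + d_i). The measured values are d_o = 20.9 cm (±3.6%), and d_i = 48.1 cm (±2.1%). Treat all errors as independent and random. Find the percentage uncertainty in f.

2.59%

∂f/∂d_o = (d_i/(d_o+d_i))² = 0.486;  ∂f/∂d_i = (d_o/(d_o+d_i))² = 0.0917
δf = √((∂f/∂d_o · δd_o)² + (∂f/∂d_i · δd_i)²) = √(0.134 + 0.00859) = 0.377 cm
f = 14.6 cm, so δf/f = 0.377/14.6 = 0.0259.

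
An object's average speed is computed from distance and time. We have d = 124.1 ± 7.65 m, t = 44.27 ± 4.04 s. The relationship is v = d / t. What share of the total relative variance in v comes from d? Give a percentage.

(δv/v)² = (1·δd/d)² + (-1·δt/t)²
  d term: (1×0.0616)² = 0.00380
  t term: (-1×0.0913)² = 0.00833
Total = 0.0121. Share from d = 0.00380/0.0121 = 0.313.

31.3%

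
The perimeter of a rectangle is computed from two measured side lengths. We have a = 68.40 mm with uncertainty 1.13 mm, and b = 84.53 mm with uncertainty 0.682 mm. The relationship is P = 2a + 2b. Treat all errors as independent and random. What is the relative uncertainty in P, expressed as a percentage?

Sums and differences: (δP)² = Σ (cᵢ δxᵢ)².
  (2·δa)² = 5.11;  (2·δb)² = 1.86
δP = √(6.97) = 2.64 mm
P = 305.9 mm, so δP/P = 2.64/305.9 = 0.00863.

0.863%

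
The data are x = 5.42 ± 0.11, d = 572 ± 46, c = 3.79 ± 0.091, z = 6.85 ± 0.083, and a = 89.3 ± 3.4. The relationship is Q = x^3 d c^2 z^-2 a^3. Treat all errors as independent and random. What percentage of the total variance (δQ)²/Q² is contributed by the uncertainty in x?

14.2%

(δQ/Q)² = (3·δx/x)² + (1·δd/d)² + (2·δc/c)² + (-2·δz/z)² + (3·δa/a)²
  x term: (3×0.0203)² = 0.00371
  d term: (1×0.0804)² = 0.00647
  c term: (2×0.0240)² = 0.00231
  z term: (-2×0.0121)² = 0.000587
  a term: (3×0.0381)² = 0.0130
Total = 0.0261. Share from x = 0.00371/0.0261 = 0.142.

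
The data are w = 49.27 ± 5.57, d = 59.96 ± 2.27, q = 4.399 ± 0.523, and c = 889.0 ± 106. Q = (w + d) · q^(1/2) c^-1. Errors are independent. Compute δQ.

Let u = w + d = 109.2. δu = √(δw² + δd²) = √(31.0 + 5.15) = 6.01, so δu/u = 0.0551.
Q is then a monomial in u, q, c:
δQ/Q = √((δu/u)² + (½·δq/q)² + (-1·δc/c)²) = √(0.00303 + 0.00353 + 0.0142) = 0.144
Q = 0.2577, so δQ = 0.144 × 0.2577 = 0.0372.

0.0372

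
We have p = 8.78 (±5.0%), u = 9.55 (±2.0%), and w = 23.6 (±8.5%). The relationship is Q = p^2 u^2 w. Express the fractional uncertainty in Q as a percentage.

13.7%

For a monomial Q ∝ p^2, u^2, w, fractional errors add in quadrature:
  (2·δp/p)² = (2×0.0500)² = 0.0100;  (2·δu/u)² = (2×0.0200)² = 0.00160;  (1·δw/w)² = (1×0.0850)² = 0.00723
δQ/Q = √(0.0188) = 0.137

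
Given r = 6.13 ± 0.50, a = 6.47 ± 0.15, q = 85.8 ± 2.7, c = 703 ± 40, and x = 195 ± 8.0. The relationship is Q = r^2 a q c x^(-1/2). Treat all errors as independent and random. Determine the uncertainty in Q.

1.87e+05

Products/powers → add relative errors in quadrature, weighted by exponent:
  (2·δr/r)² = (2×0.0816)² = 0.0266;  (1·δa/a)² = (1×0.0232)² = 0.000537;  (1·δq/q)² = (1×0.0315)² = 0.000990;  (1·δc/c)² = (1×0.0569)² = 0.00324;  (−½·δx/x)² = (-0.5×0.0410)² = 0.000421
δQ/Q = √(0.0318) = 0.178
Q = 1.05e+06, so δQ = 0.178 × 1.05e+06 = 1.87e+05.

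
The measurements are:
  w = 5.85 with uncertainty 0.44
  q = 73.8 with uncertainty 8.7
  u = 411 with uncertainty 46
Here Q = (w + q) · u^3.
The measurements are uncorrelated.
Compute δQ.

Let h = w + q = 79.6. δh = √(δw² + δq²) = √(0.194 + 75.7) = 8.71, so δh/h = 0.109.
Q is then a monomial in h, u:
δQ/Q = √((δh/h)² + (3·δu/u)²) = √(0.0120 + 0.113) = 0.353
Q = 5.53e+09, so δQ = 0.353 × 5.53e+09 = 1.95e+09.

1.95e+09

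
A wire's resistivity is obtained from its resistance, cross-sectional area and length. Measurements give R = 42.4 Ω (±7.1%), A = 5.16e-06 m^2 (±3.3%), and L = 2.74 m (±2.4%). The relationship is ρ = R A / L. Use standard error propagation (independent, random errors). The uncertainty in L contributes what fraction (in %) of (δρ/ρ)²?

8.59%

(δρ/ρ)² = (1·δR/R)² + (1·δA/A)² + (-1·δL/L)²
  R term: (1×0.0710)² = 0.00504
  A term: (1×0.0330)² = 0.00109
  L term: (-1×0.0240)² = 0.000576
Total = 0.00671. Share from L = 0.000576/0.00671 = 0.0859.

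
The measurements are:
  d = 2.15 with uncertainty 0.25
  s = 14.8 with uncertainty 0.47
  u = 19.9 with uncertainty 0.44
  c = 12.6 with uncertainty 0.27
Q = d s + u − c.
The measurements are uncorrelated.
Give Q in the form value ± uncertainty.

39.1 ± 3.87

Let p = d·s = 31.8. δp/p = √((1·δd/d)² + (1·δs/s)²) = √(0.0135 + 0.00101) = 0.121, so δp = 3.84.
Q = p + u − c: δQ = √(δp² + δu² + δc²) = √(14.7 + 0.194 + 0.0729) = 3.87
Q = 39.1.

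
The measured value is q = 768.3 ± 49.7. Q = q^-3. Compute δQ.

For a monomial Q ∝ q^-3, fractional errors add in quadrature:
  (-3·δq/q)² = (-3×0.0647)² = 0.0377
δQ/Q = √(0.0377) = 0.194
Q = 2.205e-09, so δQ = 0.194 × 2.205e-09 = 4.28e-10.

4.28e-10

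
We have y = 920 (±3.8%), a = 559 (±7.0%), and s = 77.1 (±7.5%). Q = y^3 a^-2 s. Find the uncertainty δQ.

Relative error in a monomial: (δQ/Q)² = Σ (nᵢ · δxᵢ/xᵢ)².
  (3·δy/y)² = (3×0.0380)² = 0.0130;  (-2·δa/a)² = (-2×0.0700)² = 0.0196;  (1·δs/s)² = (1×0.0750)² = 0.00562
δQ/Q = √(0.0382) = 0.196
Q = 1.92e+05, so δQ = 0.196 × 1.92e+05 = 37600.

37600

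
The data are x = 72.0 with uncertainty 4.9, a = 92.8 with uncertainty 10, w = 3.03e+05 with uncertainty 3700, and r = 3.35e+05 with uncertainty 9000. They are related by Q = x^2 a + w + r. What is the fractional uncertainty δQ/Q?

0.0751

Let p = x^2·a = 4.81e+05. δp/p = √((2·δx/x)² + (1·δa/a)²) = √(0.0185 + 0.0116) = 0.174, so δp = 83500.
Q = p + w + r: δQ = √(δp² + δw² + δr²) = √(6.97e+09 + 1.37e+07 + 8.1e+07) = 84100
Q = 1.12e+06, so δQ/Q = 84100/1.12e+06 = 0.0751.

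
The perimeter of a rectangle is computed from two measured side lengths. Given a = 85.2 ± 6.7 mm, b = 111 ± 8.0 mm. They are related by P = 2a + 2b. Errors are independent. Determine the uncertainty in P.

For a sum/difference, combine absolute errors in quadrature:
  (2·δa)² = 180;  (2·δb)² = 256
δP = √(436) = 20.9 mm

20.9 mm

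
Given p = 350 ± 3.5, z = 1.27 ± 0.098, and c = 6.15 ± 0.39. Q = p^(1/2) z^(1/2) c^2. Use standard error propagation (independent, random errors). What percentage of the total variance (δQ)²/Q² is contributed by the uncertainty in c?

(δQ/Q)² = (½·δp/p)² + (½·δz/z)² + (2·δc/c)²
  p term: (0.5×0.0100)² = 2.5e-05
  z term: (0.5×0.0772)² = 0.00149
  c term: (2×0.0634)² = 0.0161
Total = 0.0176. Share from c = 0.0161/0.0176 = 0.914.

91.4%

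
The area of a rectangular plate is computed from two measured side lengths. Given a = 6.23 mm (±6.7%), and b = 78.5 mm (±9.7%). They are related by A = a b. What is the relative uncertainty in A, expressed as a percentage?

11.8%

Since A is a product/quotient, work with relative uncertainties:
  (1·δa/a)² = (1×0.0670)² = 0.00449;  (1·δb/b)² = (1×0.0970)² = 0.00941
δA/A = √(0.0139) = 0.118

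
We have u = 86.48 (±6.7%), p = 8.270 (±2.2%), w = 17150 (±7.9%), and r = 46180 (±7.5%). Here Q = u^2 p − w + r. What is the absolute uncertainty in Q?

Let h = u^2·p = 61850. δh/h = √((2·δu/u)² + (1·δp/p)²) = √(0.0180 + 0.000484) = 0.136, so δh = 8400.
Q = h − w + r: δQ = √(δh² + δw² + δr²) = √(7.05e+07 + 1.84e+06 + 1.2e+07) = 9190

9190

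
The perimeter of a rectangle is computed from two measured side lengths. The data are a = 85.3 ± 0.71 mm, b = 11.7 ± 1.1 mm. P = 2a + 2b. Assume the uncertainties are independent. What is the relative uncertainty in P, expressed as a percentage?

Absolute uncertainties add in quadrature for a linear combination:
  (2·δa)² = 2.02;  (2·δb)² = 4.84
δP = √(6.86) = 2.62 mm
P = 194 mm, so δP/P = 2.62/194 = 0.0135.

1.35%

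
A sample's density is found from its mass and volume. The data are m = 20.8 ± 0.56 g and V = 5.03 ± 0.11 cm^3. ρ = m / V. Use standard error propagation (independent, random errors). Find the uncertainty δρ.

0.143 g/cm^3

Each factor contributes (exponent × relative error)² to (δρ/ρ)²:
  (1·δm/m)² = (1×0.0269)² = 0.000725;  (-1·δV/V)² = (-1×0.0219)² = 0.000478
δρ/ρ = √(0.00120) = 0.0347
ρ = 4.14 g/cm^3, so δρ = 0.0347 × 4.14 = 0.143 g/cm^3.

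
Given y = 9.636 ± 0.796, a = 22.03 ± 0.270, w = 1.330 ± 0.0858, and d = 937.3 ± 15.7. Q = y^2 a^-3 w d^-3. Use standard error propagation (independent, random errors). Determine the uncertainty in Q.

For a monomial Q ∝ y^2, a^-3, w, d^-3, fractional errors add in quadrature:
  (2·δy/y)² = (2×0.0826)² = 0.0273;  (-3·δa/a)² = (-3×0.0123)² = 0.00135;  (1·δw/w)² = (1×0.0645)² = 0.00416;  (-3·δd/d)² = (-3×0.0168)² = 0.00253
δQ/Q = √(0.0353) = 0.188
Q = 1.403e-11, so δQ = 0.188 × 1.403e-11 = 2.64e-12.

2.64e-12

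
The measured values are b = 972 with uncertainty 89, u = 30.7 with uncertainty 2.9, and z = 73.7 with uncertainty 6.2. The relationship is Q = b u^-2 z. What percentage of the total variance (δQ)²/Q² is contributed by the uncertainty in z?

13.8%

(δQ/Q)² = (1·δb/b)² + (-2·δu/u)² + (1·δz/z)²
  b term: (1×0.0916)² = 0.00838
  u term: (-2×0.0945)² = 0.0357
  z term: (1×0.0841)² = 0.00708
Total = 0.0512. Share from z = 0.00708/0.0512 = 0.138.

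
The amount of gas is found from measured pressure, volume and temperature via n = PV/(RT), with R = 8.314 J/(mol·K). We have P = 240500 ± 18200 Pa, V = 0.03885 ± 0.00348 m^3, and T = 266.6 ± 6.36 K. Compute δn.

0.504 mol

Each factor contributes (exponent × relative error)² to (δn/n)²:
  (1·δP/P)² = (1×0.0757)² = 0.00573;  (1·δV/V)² = (1×0.0896)² = 0.00802;  (-1·δT/T)² = (-1×0.0239)² = 0.000569
δn/n = √(0.0143) = 0.120
n = 4.215 mol, so δn = 0.120 × 4.215 = 0.504 mol.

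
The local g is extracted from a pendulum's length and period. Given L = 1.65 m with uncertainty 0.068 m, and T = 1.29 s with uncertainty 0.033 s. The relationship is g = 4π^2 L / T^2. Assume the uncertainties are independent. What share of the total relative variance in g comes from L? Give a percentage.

39.4%

(δg/g)² = (1·δL/L)² + (-2·δT/T)²
  L term: (1×0.0412)² = 0.00170
  T term: (-2×0.0256)² = 0.00262
Total = 0.00432. Share from L = 0.00170/0.00432 = 0.394.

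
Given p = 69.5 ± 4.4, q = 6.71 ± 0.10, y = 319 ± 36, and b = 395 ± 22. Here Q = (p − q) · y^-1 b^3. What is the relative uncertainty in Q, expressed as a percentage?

Let u = p − q = 62.8. δu = √(δp² + δq²) = √(19.4 + 0.0100) = 4.40, so δu/u = 0.0701.
Q is then a monomial in u, y, b:
δQ/Q = √((δu/u)² + (-1·δy/y)² + (3·δb/b)²) = √(0.00491 + 0.0127 + 0.0279) = 0.213

21.3%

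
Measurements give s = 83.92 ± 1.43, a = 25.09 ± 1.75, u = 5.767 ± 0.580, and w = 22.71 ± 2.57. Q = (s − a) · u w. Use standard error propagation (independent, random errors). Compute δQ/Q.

Let h = s − a = 58.83. δh = √(δs² + δa²) = √(2.04 + 3.06) = 2.26, so δh/h = 0.0384.
Q is then a monomial in h, u, w:
δQ/Q = √((δh/h)² + (1·δu/u)² + (1·δw/w)²) = √(0.00148 + 0.0101 + 0.0128) = 0.156

0.156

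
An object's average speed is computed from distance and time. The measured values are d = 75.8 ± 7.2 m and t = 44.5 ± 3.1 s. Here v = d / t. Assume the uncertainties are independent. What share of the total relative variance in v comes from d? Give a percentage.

65.0%

(δv/v)² = (1·δd/d)² + (-1·δt/t)²
  d term: (1×0.0950)² = 0.00902
  t term: (-1×0.0697)² = 0.00485
Total = 0.0139. Share from d = 0.00902/0.0139 = 0.650.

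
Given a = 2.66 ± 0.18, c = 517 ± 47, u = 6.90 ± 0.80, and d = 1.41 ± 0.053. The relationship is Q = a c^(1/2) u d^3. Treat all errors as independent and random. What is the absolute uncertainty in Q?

Relative error in a monomial: (δQ/Q)² = Σ (nᵢ · δxᵢ/xᵢ)².
  (1·δa/a)² = (1×0.0677)² = 0.00458;  (½·δc/c)² = (0.5×0.0909)² = 0.00207;  (1·δu/u)² = (1×0.116)² = 0.0134;  (3·δd/d)² = (3×0.0376)² = 0.0127
δQ/Q = √(0.0328) = 0.181
Q = 1170, so δQ = 0.181 × 1170 = 212.

212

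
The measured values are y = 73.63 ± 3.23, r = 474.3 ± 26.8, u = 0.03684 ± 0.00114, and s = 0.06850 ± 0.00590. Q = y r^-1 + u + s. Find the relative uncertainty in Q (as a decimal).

Let p = y·r^-1 = 0.1552. δp/p = √((1·δy/y)² + (-1·δr/r)²) = √(0.00192 + 0.00319) = 0.0715, so δp = 0.0111.
Q = p + u + s: δQ = √(δp² + δu² + δs²) = √(0.000123 + 1.3e-06 + 3.48e-05) = 0.0126
Q = 0.2606, so δQ/Q = 0.0126/0.2606 = 0.0485.

0.0485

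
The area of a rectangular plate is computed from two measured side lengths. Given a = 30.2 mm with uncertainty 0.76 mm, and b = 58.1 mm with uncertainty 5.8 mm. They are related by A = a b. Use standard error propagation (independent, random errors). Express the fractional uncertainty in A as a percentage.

10.3%

For a monomial A ∝ a, b, fractional errors add in quadrature:
  (1·δa/a)² = (1×0.0252)² = 0.000633;  (1·δb/b)² = (1×0.0998)² = 0.00997
δA/A = √(0.0106) = 0.103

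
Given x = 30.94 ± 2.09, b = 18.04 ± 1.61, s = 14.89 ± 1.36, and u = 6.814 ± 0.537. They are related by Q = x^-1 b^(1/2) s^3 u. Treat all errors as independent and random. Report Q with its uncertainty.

Q is a product of powers, so relative uncertainties combine in quadrature:
  (-1·δx/x)² = (-1×0.0676)² = 0.00456;  (½·δb/b)² = (0.5×0.0892)² = 0.00199;  (3·δs/s)² = (3×0.0913)² = 0.0751;  (1·δu/u)² = (1×0.0788)² = 0.00621
δQ/Q = √(0.0878) = 0.296
Q = 3088, so δQ = 0.296 × 3088 = 915.

3088 ± 915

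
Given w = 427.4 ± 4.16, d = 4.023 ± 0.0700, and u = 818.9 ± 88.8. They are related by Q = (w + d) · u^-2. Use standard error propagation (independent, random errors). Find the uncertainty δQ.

Let h = w + d = 431.4. δh = √(δw² + δd²) = √(17.3 + 0.00490) = 4.16, so δh/h = 0.00964.
Q is then a monomial in h, u:
δQ/Q = √((δh/h)² + (-2·δu/u)²) = √(9.3e-05 + 0.0470) = 0.217
Q = 0.0006433, so δQ = 0.217 × 0.0006433 = 0.000140.

0.000140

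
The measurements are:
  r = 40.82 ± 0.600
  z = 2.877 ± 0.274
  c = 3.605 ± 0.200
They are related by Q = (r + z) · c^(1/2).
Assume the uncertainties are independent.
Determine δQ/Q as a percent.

3.16%

Let u = r + z = 43.70. δu = √(δr² + δz²) = √(0.360 + 0.0751) = 0.660, so δu/u = 0.0151.
Q is then a monomial in u, c:
δQ/Q = √((δu/u)² + (½·δc/c)²) = √(0.000228 + 0.000769) = 0.0316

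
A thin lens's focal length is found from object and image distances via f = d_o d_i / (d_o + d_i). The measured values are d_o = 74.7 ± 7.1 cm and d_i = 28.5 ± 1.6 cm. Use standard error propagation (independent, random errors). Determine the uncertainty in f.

0.998 cm

∂f/∂d_o = (d_i/(d_o+d_i))² = 0.0763;  ∂f/∂d_i = (d_o/(d_o+d_i))² = 0.524
δf = √((∂f/∂d_o · δd_o)² + (∂f/∂d_i · δd_i)²) = √(0.293 + 0.703) = 0.998 cm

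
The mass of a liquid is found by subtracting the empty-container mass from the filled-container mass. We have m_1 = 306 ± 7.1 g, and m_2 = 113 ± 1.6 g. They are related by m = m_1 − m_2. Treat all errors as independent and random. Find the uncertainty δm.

For a sum/difference, combine absolute errors in quadrature:
  (δm_1)² = 50.4;  (δm_2)² = 2.56
δm = √(53.0) = 7.28 g

7.28 g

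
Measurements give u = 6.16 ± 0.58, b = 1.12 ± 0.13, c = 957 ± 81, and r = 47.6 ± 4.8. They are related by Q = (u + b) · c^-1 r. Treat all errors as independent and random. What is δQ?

Let w = u + b = 7.28. δw = √(δu² + δb²) = √(0.336 + 0.0169) = 0.594, so δw/w = 0.0816.
Q is then a monomial in w, c, r:
δQ/Q = √((δw/w)² + (-1·δc/c)² + (1·δr/r)²) = √(0.00667 + 0.00716 + 0.0102) = 0.155
Q = 0.362, so δQ = 0.155 × 0.362 = 0.0561.

0.0561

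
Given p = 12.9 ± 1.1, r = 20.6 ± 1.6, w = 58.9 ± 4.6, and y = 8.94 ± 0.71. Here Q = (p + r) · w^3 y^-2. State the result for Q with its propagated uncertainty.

85600 ± 24700

Let u = p + r = 33.5. δu = √(δp² + δr²) = √(1.21 + 2.56) = 1.94, so δu/u = 0.0580.
Q is then a monomial in u, w, y:
δQ/Q = √((δu/u)² + (3·δw/w)² + (-2·δy/y)²) = √(0.00336 + 0.0549 + 0.0252) = 0.289
Q = 85600, so δQ = 0.289 × 85600 = 24700.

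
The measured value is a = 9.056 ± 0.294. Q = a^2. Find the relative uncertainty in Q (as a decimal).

0.0649

Relative error in a monomial: (δQ/Q)² = Σ (nᵢ · δxᵢ/xᵢ)².
  (2·δa/a)² = (2×0.0325)² = 0.00422
δQ/Q = √(0.00422) = 0.0649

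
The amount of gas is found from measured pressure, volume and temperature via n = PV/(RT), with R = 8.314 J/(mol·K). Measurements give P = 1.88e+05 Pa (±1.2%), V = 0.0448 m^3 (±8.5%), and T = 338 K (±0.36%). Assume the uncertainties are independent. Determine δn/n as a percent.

8.59%

Relative error in a monomial: (δn/n)² = Σ (nᵢ · δxᵢ/xᵢ)².
  (1·δP/P)² = (1×0.0120)² = 0.000144;  (1·δV/V)² = (1×0.0850)² = 0.00723;  (-1·δT/T)² = (-1×0.00360)² = 1.3e-05
δn/n = √(0.00738) = 0.0859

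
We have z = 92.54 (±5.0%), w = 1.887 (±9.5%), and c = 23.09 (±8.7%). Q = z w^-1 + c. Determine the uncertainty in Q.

5.63

Let p = z·w^-1 = 49.04. δp/p = √((1·δz/z)² + (-1·δw/w)²) = √(0.00250 + 0.00903) = 0.107, so δp = 5.26.
Q = p + c: δQ = √(δp² + δc²) = √(27.7 + 4.04) = 5.63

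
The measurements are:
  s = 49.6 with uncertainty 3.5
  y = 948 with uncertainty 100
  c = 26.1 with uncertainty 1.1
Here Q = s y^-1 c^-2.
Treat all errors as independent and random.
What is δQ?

1.17e-05

Each factor contributes (exponent × relative error)² to (δQ/Q)²:
  (1·δs/s)² = (1×0.0706)² = 0.00498;  (-1·δy/y)² = (-1×0.105)² = 0.0111;  (-2·δc/c)² = (-2×0.0421)² = 0.00711
δQ/Q = √(0.0232) = 0.152
Q = 7.68e-05, so δQ = 0.152 × 7.68e-05 = 1.17e-05.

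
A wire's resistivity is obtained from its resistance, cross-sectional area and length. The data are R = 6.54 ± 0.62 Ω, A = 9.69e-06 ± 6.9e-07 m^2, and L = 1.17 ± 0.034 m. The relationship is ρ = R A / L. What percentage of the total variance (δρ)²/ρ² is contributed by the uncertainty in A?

(δρ/ρ)² = (1·δR/R)² + (1·δA/A)² + (-1·δL/L)²
  R term: (1×0.0948)² = 0.00899
  A term: (1×0.0712)² = 0.00507
  L term: (-1×0.0291)² = 0.000844
Total = 0.0149. Share from A = 0.00507/0.0149 = 0.340.

34.0%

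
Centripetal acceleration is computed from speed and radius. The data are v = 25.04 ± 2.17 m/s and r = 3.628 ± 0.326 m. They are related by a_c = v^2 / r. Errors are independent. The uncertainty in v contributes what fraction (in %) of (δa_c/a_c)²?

78.8%

(δa_c/a_c)² = (2·δv/v)² + (-1·δr/r)²
  v term: (2×0.0867)² = 0.0300
  r term: (-1×0.0899)² = 0.00807
Total = 0.0381. Share from v = 0.0300/0.0381 = 0.788.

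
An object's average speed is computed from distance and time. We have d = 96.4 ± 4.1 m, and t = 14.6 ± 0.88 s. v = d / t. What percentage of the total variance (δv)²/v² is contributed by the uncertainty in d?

33.2%

(δv/v)² = (1·δd/d)² + (-1·δt/t)²
  d term: (1×0.0425)² = 0.00181
  t term: (-1×0.0603)² = 0.00363
Total = 0.00544. Share from d = 0.00181/0.00544 = 0.332.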